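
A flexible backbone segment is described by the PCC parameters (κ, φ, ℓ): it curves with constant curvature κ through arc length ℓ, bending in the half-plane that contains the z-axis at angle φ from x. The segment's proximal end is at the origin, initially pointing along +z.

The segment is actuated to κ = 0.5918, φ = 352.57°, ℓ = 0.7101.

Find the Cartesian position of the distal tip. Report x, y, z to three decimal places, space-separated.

θ = κ·ℓ = 0.5918 × 0.7101 = 0.42024 rad
ρ = (1 − cos θ)/κ = (1 − 0.91299)/0.5918 = 0.14702
z = sin θ / κ = 0.40798/0.5918 = 0.68938
x = ρ cos φ = 0.14702 × cos(352.57°) = 0.14579
y = ρ sin φ = 0.14702 × sin(352.57°) = -0.01901

0.146 -0.019 0.689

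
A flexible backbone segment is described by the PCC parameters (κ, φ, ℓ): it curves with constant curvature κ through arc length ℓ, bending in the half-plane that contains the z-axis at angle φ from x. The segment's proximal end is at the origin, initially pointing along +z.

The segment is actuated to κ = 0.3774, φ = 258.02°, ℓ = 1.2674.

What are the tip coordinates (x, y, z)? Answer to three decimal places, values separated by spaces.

θ = κ·ℓ = 0.3774 × 1.2674 = 0.47832 rad
ρ = (1 − cos θ)/κ = (1 − 0.88777)/0.3774 = 0.29737
z = sin θ / κ = 0.46029/0.3774 = 1.21962
x = ρ cos φ = 0.29737 × cos(258.02°) = -0.06173
y = ρ sin φ = 0.29737 × sin(258.02°) = -0.29090

-0.062 -0.291 1.220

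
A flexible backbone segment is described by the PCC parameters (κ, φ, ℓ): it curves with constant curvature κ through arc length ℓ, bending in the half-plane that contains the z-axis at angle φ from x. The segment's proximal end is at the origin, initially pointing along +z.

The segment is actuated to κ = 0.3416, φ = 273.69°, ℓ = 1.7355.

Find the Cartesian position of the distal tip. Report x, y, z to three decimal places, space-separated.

θ = κ·ℓ = 0.3416 × 1.7355 = 0.59285 rad
ρ = (1 − cos θ)/κ = (1 − 0.82935)/0.3416 = 0.49955
z = sin θ / κ = 0.55872/0.3416 = 1.63561
x = ρ cos φ = 0.49955 × cos(273.69°) = 0.03215
y = ρ sin φ = 0.49955 × sin(273.69°) = -0.49852

0.032 -0.499 1.636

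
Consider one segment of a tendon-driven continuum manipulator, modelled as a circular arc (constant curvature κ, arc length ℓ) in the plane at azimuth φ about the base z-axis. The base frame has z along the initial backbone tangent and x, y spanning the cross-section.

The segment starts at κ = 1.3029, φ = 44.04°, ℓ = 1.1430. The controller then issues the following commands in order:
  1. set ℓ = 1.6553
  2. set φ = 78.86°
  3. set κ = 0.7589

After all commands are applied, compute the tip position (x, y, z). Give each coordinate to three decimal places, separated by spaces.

initial: κ=1.3029, φ=44.04°, ℓ=1.1430
cmd 1: set ℓ=1.6553 → (κ,φ,ℓ)=(1.3029,44.04°,1.6553) → tip=(0.8568,0.8286,0.6395)
cmd 2: set φ=78.86° → (κ,φ,ℓ)=(1.3029,78.86°,1.6553) → tip=(0.2303,1.1695,0.6395)
cmd 3: set κ=0.7589 → (κ,φ,ℓ)=(0.7589,78.86°,1.6553) → tip=(0.1758,0.8928,1.2530)

0.176 0.893 1.253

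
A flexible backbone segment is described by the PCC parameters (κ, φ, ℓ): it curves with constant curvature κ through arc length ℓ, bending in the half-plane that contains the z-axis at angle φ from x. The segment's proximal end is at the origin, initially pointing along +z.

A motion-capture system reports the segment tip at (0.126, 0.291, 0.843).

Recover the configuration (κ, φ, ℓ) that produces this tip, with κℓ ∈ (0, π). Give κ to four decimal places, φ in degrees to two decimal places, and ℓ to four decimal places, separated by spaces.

ρ = √(x²+y²) = √(0.126² + 0.291²) = 0.31711
φ = atan2(y, x) mod 360° = atan2(0.291, 0.126) = 66.5879°
|p|² = ρ² + z² = 0.31711² + 0.843² = 0.81121
κ = 2ρ / |p|² = 2×0.31711 / 0.81121 = 0.78182
θ = 2·atan2(ρ, z) = 2·atan2(0.31711, 0.843) = 0.71958 rad
ℓ = θ/κ = 0.71958/0.78182 = 0.92040

0.7818 66.59 0.9204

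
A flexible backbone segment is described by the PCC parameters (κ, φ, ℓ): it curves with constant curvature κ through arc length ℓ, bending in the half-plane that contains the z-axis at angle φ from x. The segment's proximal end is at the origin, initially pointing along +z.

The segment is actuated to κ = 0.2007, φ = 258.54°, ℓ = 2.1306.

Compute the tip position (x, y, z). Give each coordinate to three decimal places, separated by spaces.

θ = κ·ℓ = 0.2007 × 2.1306 = 0.42761 rad
ρ = (1 − cos θ)/κ = (1 − 0.90996)/0.2007 = 0.44864
z = sin θ / κ = 0.41470/0.2007 = 2.06626
x = ρ cos φ = 0.44864 × cos(258.54°) = -0.08914
y = ρ sin φ = 0.44864 × sin(258.54°) = -0.43969

-0.089 -0.440 2.066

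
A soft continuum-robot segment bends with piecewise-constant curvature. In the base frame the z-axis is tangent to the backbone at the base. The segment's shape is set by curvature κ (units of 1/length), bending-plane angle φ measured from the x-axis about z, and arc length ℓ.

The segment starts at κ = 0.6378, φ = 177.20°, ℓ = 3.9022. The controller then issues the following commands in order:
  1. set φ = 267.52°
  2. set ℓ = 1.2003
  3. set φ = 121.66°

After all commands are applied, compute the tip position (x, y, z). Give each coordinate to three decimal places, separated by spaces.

-0.230 0.372 1.086

initial: κ=0.6378, φ=177.20°, ℓ=3.9022
cmd 1: set φ=267.52° → (κ,φ,ℓ)=(0.6378,267.52°,3.9022) → tip=(-0.1217,-2.8108,0.9523)
cmd 2: set ℓ=1.2003 → (κ,φ,ℓ)=(0.6378,267.52°,1.2003) → tip=(-0.0189,-0.4370,1.0864)
cmd 3: set φ=121.66° → (κ,φ,ℓ)=(0.6378,121.66°,1.2003) → tip=(-0.2296,0.3723,1.0864)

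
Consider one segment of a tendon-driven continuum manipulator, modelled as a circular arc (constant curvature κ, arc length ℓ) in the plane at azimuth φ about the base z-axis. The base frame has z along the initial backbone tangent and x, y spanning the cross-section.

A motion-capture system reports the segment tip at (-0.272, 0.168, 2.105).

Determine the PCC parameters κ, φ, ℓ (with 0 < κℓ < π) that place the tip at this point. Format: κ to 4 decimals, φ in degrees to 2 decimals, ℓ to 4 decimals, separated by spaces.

ρ = √(x²+y²) = √(-0.272² + 0.168²) = 0.31970
φ = atan2(y, x) mod 360° = atan2(0.168, -0.272) = 148.2986°
|p|² = ρ² + z² = 0.31970² + 2.105² = 4.53323
κ = 2ρ / |p|² = 2×0.31970 / 4.53323 = 0.14105
θ = 2·atan2(ρ, z) = 2·atan2(0.31970, 2.105) = 0.30145 rad
ℓ = θ/κ = 0.30145/0.14105 = 2.13722

0.1410 148.30 2.1372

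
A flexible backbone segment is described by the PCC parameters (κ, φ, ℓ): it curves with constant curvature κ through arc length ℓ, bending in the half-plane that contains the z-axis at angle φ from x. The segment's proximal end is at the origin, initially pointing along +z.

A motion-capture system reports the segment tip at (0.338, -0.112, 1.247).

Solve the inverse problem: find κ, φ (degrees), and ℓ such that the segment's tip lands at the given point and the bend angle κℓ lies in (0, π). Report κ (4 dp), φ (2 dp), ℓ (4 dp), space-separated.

ρ = √(x²+y²) = √(0.338² + -0.112²) = 0.35607
φ = atan2(y, x) mod 360° = atan2(-0.112, 0.338) = 341.6668°
|p|² = ρ² + z² = 0.35607² + 1.247² = 1.68180
κ = 2ρ / |p|² = 2×0.35607 / 1.68180 = 0.42344
θ = 2·atan2(ρ, z) = 2·atan2(0.35607, 1.247) = 0.55628 rad
ℓ = θ/κ = 0.55628/0.42344 = 1.31371

0.4234 341.67 1.3137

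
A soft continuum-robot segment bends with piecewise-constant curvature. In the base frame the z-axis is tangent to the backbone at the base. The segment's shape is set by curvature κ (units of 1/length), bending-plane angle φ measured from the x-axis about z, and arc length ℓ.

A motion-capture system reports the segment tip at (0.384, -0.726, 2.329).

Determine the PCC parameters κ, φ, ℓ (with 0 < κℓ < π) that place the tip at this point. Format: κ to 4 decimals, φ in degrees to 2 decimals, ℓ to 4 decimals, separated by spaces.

ρ = √(x²+y²) = √(0.384² + -0.726²) = 0.82130
φ = atan2(y, x) mod 360° = atan2(-0.726, 0.384) = 297.8755°
|p|² = ρ² + z² = 0.82130² + 2.329² = 6.09877
κ = 2ρ / |p|² = 2×0.82130 / 6.09877 = 0.26933
θ = 2·atan2(ρ, z) = 2·atan2(0.82130, 2.329) = 0.67805 rad
ℓ = θ/κ = 0.67805/0.26933 = 2.51752

0.2693 297.88 2.5175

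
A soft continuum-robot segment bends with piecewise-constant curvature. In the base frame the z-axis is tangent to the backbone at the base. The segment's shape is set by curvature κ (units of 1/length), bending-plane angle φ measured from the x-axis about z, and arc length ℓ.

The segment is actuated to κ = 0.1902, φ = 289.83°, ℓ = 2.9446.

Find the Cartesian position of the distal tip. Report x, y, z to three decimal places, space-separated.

θ = κ·ℓ = 0.1902 × 2.9446 = 0.56006 rad
ρ = (1 − cos θ)/κ = (1 − 0.84722)/0.1902 = 0.80325
z = sin θ / κ = 0.53124/0.1902 = 2.79306
x = ρ cos φ = 0.80325 × cos(289.83°) = 0.27249
y = ρ sin φ = 0.80325 × sin(289.83°) = -0.75562

0.272 -0.756 2.793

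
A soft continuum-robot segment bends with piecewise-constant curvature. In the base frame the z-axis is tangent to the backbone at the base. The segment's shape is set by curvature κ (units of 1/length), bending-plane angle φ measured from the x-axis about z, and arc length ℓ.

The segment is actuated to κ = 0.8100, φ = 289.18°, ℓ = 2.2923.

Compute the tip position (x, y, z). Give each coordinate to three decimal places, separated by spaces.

0.520 -1.495 1.184

θ = κ·ℓ = 0.8100 × 2.2923 = 1.85676 rad
ρ = (1 − cos θ)/κ = (1 − -0.28208)/0.8100 = 1.58282
z = sin θ / κ = 0.95939/0.8100 = 1.18443
x = ρ cos φ = 1.58282 × cos(289.18°) = 0.52002
y = ρ sin φ = 1.58282 × sin(289.18°) = -1.49496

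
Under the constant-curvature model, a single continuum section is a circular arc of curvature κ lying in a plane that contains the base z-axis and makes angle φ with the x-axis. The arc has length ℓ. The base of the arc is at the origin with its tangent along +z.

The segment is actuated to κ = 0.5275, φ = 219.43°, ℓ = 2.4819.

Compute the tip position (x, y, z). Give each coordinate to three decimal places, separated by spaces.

-1.086 -0.893 1.831

θ = κ·ℓ = 0.5275 × 2.4819 = 1.30920 rad
ρ = (1 − cos θ)/κ = (1 − 0.25862)/0.5275 = 1.40546
z = sin θ / κ = 0.96598/0.5275 = 1.83124
x = ρ cos φ = 1.40546 × cos(219.43°) = -1.08558
y = ρ sin φ = 1.40546 × sin(219.43°) = -0.89266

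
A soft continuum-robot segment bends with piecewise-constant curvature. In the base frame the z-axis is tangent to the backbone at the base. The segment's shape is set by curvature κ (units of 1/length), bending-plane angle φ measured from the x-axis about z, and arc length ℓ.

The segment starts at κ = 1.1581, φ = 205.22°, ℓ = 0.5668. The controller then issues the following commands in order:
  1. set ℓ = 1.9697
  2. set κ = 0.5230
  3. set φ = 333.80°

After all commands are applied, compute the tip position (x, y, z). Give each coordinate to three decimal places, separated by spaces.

0.833 -0.410 1.639

initial: κ=1.1581, φ=205.22°, ℓ=0.5668
cmd 1: set ℓ=1.9697 → (κ,φ,ℓ)=(1.1581,205.22°,1.9697) → tip=(-1.2906,-0.6078,0.6547)
cmd 2: set κ=0.5230 → (κ,φ,ℓ)=(0.5230,205.22°,1.9697) → tip=(-0.8395,-0.3954,1.6393)
cmd 3: set φ=333.80° → (κ,φ,ℓ)=(0.5230,333.80°,1.9697) → tip=(0.8326,-0.4097,1.6393)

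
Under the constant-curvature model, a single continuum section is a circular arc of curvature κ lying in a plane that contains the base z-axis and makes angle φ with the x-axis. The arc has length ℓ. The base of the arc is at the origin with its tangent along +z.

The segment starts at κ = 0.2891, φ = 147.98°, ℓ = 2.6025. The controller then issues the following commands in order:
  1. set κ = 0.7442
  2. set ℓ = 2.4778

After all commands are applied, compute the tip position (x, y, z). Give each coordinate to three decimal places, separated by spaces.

initial: κ=0.2891, φ=147.98°, ℓ=2.6025
cmd 1: set κ=0.7442 → (κ,φ,ℓ)=(0.7442,147.98°,2.6025) → tip=(-1.5470,0.9674,1.2547)
cmd 2: set ℓ=2.4778 → (κ,φ,ℓ)=(0.7442,147.98°,2.4778) → tip=(-1.4467,0.9047,1.2939)

-1.447 0.905 1.294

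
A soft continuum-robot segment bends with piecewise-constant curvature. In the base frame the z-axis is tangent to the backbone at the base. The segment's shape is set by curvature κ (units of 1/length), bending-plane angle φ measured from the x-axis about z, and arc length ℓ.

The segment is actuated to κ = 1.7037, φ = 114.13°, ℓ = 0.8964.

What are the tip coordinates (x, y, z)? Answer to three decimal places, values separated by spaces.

θ = κ·ℓ = 1.7037 × 0.8964 = 1.52720 rad
ρ = (1 − cos θ)/κ = (1 − 0.04359)/1.7037 = 0.56137
z = sin θ / κ = 0.99905/1.7037 = 0.58640
x = ρ cos φ = 0.56137 × cos(114.13°) = -0.22949
y = ρ sin φ = 0.56137 × sin(114.13°) = 0.51232

-0.229 0.512 0.586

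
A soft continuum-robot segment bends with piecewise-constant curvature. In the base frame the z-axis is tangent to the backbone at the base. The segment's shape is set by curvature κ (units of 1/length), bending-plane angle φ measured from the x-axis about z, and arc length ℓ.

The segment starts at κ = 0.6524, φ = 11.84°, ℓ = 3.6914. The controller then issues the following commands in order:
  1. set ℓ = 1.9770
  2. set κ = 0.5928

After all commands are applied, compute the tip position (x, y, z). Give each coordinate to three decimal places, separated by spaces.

initial: κ=0.6524, φ=11.84°, ℓ=3.6914
cmd 1: set ℓ=1.9770 → (κ,φ,ℓ)=(0.6524,11.84°,1.9770) → tip=(1.0842,0.2273,1.4727)
cmd 2: set κ=0.5928 → (κ,φ,ℓ)=(0.5928,11.84°,1.9770) → tip=(1.0099,0.2117,1.5545)

1.010 0.212 1.555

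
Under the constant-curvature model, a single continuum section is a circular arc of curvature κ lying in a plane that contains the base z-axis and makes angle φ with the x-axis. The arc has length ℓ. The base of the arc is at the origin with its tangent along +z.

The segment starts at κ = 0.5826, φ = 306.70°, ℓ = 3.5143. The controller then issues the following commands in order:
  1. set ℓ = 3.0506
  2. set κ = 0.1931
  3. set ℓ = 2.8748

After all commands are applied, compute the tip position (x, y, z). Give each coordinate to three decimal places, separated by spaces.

0.465 -0.624 2.729

initial: κ=0.5826, φ=306.70°, ℓ=3.5143
cmd 1: set ℓ=3.0506 → (κ,φ,ℓ)=(0.5826,306.70°,3.0506) → tip=(1.2361,-1.6584,1.6800)
cmd 2: set κ=0.1931 → (κ,φ,ℓ)=(0.1931,306.70°,3.0506) → tip=(0.5216,-0.6998,2.8772)
cmd 3: set ℓ=2.8748 → (κ,φ,ℓ)=(0.1931,306.70°,2.8748) → tip=(0.4647,-0.6235,2.7294)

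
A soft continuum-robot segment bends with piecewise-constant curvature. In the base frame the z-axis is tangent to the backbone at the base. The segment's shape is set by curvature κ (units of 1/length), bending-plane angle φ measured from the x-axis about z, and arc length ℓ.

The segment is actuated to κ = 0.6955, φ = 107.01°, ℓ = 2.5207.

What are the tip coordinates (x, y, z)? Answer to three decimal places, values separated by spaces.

-0.497 1.624 1.414

θ = κ·ℓ = 0.6955 × 2.5207 = 1.75315 rad
ρ = (1 − cos θ)/κ = (1 − -0.18134)/0.6955 = 1.69855
z = sin θ / κ = 0.98342/0.6955 = 1.41398
x = ρ cos φ = 1.69855 × cos(107.01°) = -0.49689
y = ρ sin φ = 1.69855 × sin(107.01°) = 1.62424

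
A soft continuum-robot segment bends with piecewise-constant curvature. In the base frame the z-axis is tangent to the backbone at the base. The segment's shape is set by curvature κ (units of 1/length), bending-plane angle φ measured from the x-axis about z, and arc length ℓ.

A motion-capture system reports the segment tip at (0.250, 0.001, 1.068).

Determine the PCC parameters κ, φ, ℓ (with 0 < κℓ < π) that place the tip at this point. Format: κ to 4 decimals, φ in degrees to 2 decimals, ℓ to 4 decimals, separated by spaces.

0.4156 0.23 1.1066

ρ = √(x²+y²) = √(0.250² + 0.001²) = 0.25000
φ = atan2(y, x) mod 360° = atan2(0.001, 0.250) = 0.2292°
|p|² = ρ² + z² = 0.25000² + 1.068² = 1.20312
κ = 2ρ / |p|² = 2×0.25000 / 1.20312 = 0.41559
θ = 2·atan2(ρ, z) = 2·atan2(0.25000, 1.068) = 0.45989 rad
ℓ = θ/κ = 0.45989/0.41559 = 1.10660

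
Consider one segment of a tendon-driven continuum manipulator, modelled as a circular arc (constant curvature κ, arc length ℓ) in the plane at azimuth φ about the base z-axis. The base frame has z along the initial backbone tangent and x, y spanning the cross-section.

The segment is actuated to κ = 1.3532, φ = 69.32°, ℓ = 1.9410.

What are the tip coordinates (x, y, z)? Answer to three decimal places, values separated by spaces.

θ = κ·ℓ = 1.3532 × 1.9410 = 2.62656 rad
ρ = (1 − cos θ)/κ = (1 − -0.87028)/1.3532 = 1.38211
z = sin θ / κ = 0.49256/1.3532 = 0.36400
x = ρ cos φ = 1.38211 × cos(69.32°) = 0.48809
y = ρ sin φ = 1.38211 × sin(69.32°) = 1.29306

0.488 1.293 0.364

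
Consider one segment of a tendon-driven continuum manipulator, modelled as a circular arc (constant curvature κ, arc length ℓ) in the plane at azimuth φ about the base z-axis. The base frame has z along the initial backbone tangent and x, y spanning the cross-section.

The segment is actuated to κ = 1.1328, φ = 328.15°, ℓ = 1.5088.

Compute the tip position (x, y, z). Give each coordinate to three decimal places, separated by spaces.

0.853 -0.530 0.874

θ = κ·ℓ = 1.1328 × 1.5088 = 1.70917 rad
ρ = (1 − cos θ)/κ = (1 − -0.13793)/1.1328 = 1.00453
z = sin θ / κ = 0.99044/1.1328 = 0.87433
x = ρ cos φ = 1.00453 × cos(328.15°) = 0.85328
y = ρ sin φ = 1.00453 × sin(328.15°) = -0.53009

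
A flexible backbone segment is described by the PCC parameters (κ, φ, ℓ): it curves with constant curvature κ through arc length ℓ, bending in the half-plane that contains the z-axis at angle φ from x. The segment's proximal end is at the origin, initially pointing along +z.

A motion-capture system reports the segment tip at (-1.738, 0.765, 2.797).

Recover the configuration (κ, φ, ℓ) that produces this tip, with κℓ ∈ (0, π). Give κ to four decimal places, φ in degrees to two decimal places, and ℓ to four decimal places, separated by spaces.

0.3323 156.24 3.5898

ρ = √(x²+y²) = √(-1.738² + 0.765²) = 1.89891
φ = atan2(y, x) mod 360° = atan2(0.765, -1.738) = 156.2428°
|p|² = ρ² + z² = 1.89891² + 2.797² = 11.42908
κ = 2ρ / |p|² = 2×1.89891 / 11.42908 = 0.33229
θ = 2·atan2(ρ, z) = 2·atan2(1.89891, 2.797) = 1.19286 rad
ℓ = θ/κ = 1.19286/0.33229 = 3.58977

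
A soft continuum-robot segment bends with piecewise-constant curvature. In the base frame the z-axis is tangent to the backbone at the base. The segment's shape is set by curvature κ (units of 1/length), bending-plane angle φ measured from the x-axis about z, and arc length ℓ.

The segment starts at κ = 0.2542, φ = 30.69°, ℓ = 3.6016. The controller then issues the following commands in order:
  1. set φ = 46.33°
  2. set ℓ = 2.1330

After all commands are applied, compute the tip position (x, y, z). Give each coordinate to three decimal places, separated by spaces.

0.390 0.408 2.030

initial: κ=0.2542, φ=30.69°, ℓ=3.6016
cmd 1: set φ=46.33° → (κ,φ,ℓ)=(0.2542,46.33°,3.6016) → tip=(1.0611,1.1115,3.1191)
cmd 2: set ℓ=2.1330 → (κ,φ,ℓ)=(0.2542,46.33°,2.1330) → tip=(0.3896,0.4081,2.0300)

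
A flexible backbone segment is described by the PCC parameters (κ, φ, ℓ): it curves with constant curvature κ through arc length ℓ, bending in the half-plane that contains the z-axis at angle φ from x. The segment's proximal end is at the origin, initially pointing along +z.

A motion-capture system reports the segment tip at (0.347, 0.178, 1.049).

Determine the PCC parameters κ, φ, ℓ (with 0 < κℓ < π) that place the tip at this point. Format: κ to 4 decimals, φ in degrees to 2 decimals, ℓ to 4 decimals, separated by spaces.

ρ = √(x²+y²) = √(0.347² + 0.178²) = 0.38999
φ = atan2(y, x) mod 360° = atan2(0.178, 0.347) = 27.1564°
|p|² = ρ² + z² = 0.38999² + 1.049² = 1.25249
κ = 2ρ / |p|² = 2×0.38999 / 1.25249 = 0.62274
θ = 2·atan2(ρ, z) = 2·atan2(0.38999, 1.049) = 0.71188 rad
ℓ = θ/κ = 0.71188/0.62274 = 1.14313

0.6227 27.16 1.1431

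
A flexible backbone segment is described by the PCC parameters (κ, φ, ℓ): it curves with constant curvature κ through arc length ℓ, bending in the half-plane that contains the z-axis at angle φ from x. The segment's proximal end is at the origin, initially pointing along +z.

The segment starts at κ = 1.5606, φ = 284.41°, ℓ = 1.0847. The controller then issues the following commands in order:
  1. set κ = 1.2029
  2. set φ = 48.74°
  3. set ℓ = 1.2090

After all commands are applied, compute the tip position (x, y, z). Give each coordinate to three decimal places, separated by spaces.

initial: κ=1.5606, φ=284.41°, ℓ=1.0847
cmd 1: set κ=1.2029 → (κ,φ,ℓ)=(1.2029,284.41°,1.0847) → tip=(0.1525,-0.5935,0.8021)
cmd 2: set φ=48.74° → (κ,φ,ℓ)=(1.2029,48.74°,1.0847) → tip=(0.4041,0.4606,0.8021)
cmd 3: set ℓ=1.2090 → (κ,φ,ℓ)=(1.2029,48.74°,1.2090) → tip=(0.4845,0.5523,0.8257)

0.485 0.552 0.826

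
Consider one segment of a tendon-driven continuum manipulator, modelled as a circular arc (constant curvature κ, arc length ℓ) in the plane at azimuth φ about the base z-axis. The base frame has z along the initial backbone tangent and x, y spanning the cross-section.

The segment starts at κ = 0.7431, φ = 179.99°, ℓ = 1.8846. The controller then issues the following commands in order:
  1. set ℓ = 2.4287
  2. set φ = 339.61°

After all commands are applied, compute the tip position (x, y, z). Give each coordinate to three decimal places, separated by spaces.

initial: κ=0.7431, φ=179.99°, ℓ=1.8846
cmd 1: set ℓ=2.4287 → (κ,φ,ℓ)=(0.7431,179.99°,2.4287) → tip=(-1.6577,0.0003,1.3090)
cmd 2: set φ=339.61° → (κ,φ,ℓ)=(0.7431,339.61°,2.4287) → tip=(1.5538,-0.5776,1.3090)

1.554 -0.578 1.309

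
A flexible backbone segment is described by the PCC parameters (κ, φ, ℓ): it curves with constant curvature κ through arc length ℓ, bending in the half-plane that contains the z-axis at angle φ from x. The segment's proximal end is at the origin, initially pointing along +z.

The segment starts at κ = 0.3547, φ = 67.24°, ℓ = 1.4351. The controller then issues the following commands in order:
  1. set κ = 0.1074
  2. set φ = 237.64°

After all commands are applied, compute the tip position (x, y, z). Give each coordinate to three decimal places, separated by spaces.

initial: κ=0.3547, φ=67.24°, ℓ=1.4351
cmd 1: set κ=0.1074 → (κ,φ,ℓ)=(0.1074,67.24°,1.4351) → tip=(0.0427,0.1018,1.4294)
cmd 2: set φ=237.64° → (κ,φ,ℓ)=(0.1074,237.64°,1.4351) → tip=(-0.0591,-0.0932,1.4294)

-0.059 -0.093 1.429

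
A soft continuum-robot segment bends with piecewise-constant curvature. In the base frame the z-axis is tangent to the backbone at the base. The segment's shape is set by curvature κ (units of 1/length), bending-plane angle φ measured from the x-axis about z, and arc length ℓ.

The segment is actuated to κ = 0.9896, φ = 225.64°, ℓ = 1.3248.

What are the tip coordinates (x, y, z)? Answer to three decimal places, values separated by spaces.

-0.525 -0.537 0.977

θ = κ·ℓ = 0.9896 × 1.3248 = 1.31102 rad
ρ = (1 − cos θ)/κ = (1 − 0.25686)/0.9896 = 0.75095
z = sin θ / κ = 0.96645/0.9896 = 0.97660
x = ρ cos φ = 0.75095 × cos(225.64°) = -0.52504
y = ρ sin φ = 0.75095 × sin(225.64°) = -0.53690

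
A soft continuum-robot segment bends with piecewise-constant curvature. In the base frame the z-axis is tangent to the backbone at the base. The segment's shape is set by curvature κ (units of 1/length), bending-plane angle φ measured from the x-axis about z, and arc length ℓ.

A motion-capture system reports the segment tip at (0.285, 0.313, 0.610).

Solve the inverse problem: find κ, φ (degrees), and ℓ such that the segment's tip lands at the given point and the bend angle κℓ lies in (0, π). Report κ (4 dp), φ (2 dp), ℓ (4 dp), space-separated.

ρ = √(x²+y²) = √(0.285² + 0.313²) = 0.42331
φ = atan2(y, x) mod 360° = atan2(0.313, 0.285) = 47.6808°
|p|² = ρ² + z² = 0.42331² + 0.610² = 0.55129
κ = 2ρ / |p|² = 2×0.42331 / 0.55129 = 1.53571
θ = 2·atan2(ρ, z) = 2·atan2(0.42331, 0.610) = 1.21332 rad
ℓ = θ/κ = 1.21332/1.53571 = 0.79007

1.5357 47.68 0.7901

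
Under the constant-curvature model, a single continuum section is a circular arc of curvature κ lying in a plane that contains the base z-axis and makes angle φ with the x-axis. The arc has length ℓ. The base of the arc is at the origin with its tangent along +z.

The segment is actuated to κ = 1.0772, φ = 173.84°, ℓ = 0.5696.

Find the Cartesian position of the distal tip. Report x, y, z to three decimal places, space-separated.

-0.168 0.018 0.535

θ = κ·ℓ = 1.0772 × 0.5696 = 0.61357 rad
ρ = (1 − cos θ)/κ = (1 − 0.81760)/1.0772 = 0.16933
z = sin θ / κ = 0.57579/1.0772 = 0.53453
x = ρ cos φ = 0.16933 × cos(173.84°) = -0.16835
y = ρ sin φ = 0.16933 × sin(173.84°) = 0.01817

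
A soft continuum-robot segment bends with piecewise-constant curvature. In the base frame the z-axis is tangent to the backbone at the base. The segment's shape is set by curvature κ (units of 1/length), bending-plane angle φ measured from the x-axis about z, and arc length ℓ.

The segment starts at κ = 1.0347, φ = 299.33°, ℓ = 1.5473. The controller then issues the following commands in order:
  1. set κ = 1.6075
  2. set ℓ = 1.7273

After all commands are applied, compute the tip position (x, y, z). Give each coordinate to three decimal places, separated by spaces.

initial: κ=1.0347, φ=299.33°, ℓ=1.5473
cmd 1: set κ=1.6075 → (κ,φ,ℓ)=(1.6075,299.33°,1.5473) → tip=(0.5465,-0.9727,0.3786)
cmd 2: set ℓ=1.7273 → (κ,φ,ℓ)=(1.6075,299.33°,1.7273) → tip=(0.5894,-1.0490,0.2220)

0.589 -1.049 0.222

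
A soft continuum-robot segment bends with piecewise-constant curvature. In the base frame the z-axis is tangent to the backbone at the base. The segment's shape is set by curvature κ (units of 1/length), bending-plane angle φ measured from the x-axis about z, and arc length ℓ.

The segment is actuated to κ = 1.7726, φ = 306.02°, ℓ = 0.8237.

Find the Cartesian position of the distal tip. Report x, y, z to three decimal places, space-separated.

θ = κ·ℓ = 1.7726 × 0.8237 = 1.46009 rad
ρ = (1 − cos θ)/κ = (1 − 0.11048)/1.7726 = 0.50182
z = sin θ / κ = 0.99388/1.7726 = 0.56069
x = ρ cos φ = 0.50182 × cos(306.02°) = 0.29510
y = ρ sin φ = 0.50182 × sin(306.02°) = -0.40588

0.295 -0.406 0.561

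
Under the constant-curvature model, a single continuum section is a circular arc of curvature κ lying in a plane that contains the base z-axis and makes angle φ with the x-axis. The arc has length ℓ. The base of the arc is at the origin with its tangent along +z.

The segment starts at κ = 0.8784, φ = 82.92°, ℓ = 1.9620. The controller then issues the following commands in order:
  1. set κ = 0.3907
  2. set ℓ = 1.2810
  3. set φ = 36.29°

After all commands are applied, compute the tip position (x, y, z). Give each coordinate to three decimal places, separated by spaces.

initial: κ=0.8784, φ=82.92°, ℓ=1.9620
cmd 1: set κ=0.3907 → (κ,φ,ℓ)=(0.3907,82.92°,1.9620) → tip=(0.0882,0.7104,1.7754)
cmd 2: set ℓ=1.2810 → (κ,φ,ℓ)=(0.3907,82.92°,1.2810) → tip=(0.0387,0.3115,1.2282)
cmd 3: set φ=36.29° → (κ,φ,ℓ)=(0.3907,36.29°,1.2810) → tip=(0.2530,0.1858,1.2282)

0.253 0.186 1.228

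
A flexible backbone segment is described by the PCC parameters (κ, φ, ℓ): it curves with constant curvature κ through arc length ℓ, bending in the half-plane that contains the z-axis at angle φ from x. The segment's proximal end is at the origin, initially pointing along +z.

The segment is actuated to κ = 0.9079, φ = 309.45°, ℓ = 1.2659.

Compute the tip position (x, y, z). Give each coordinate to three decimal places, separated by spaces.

θ = κ·ℓ = 0.9079 × 1.2659 = 1.14931 rad
ρ = (1 − cos θ)/κ = (1 − 0.40912)/0.9079 = 0.65082
z = sin θ / κ = 0.91248/0.9079 = 1.00505
x = ρ cos φ = 0.65082 × cos(309.45°) = 0.41354
y = ρ sin φ = 0.65082 × sin(309.45°) = -0.50255

0.414 -0.503 1.005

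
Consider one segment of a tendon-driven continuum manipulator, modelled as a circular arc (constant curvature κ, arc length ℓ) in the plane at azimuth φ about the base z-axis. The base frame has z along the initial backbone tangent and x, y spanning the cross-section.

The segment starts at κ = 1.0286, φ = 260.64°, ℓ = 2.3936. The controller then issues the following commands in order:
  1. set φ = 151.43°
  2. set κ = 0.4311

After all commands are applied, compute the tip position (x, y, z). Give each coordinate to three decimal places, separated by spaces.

-0.992 0.540 1.991

initial: κ=1.0286, φ=260.64°, ℓ=2.3936
cmd 1: set φ=151.43° → (κ,φ,ℓ)=(1.0286,151.43°,2.3936) → tip=(-1.5180,0.8266,0.6110)
cmd 2: set κ=0.4311 → (κ,φ,ℓ)=(0.4311,151.43°,2.3936) → tip=(-0.9917,0.5400,1.9909)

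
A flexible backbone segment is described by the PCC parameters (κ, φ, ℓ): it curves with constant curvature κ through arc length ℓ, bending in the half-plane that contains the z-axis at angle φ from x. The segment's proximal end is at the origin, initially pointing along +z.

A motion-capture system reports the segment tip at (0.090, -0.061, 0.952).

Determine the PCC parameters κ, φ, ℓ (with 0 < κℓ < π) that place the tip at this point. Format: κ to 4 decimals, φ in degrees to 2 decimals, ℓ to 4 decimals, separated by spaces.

ρ = √(x²+y²) = √(0.090² + -0.061²) = 0.10872
φ = atan2(y, x) mod 360° = atan2(-0.061, 0.090) = 325.8715°
|p|² = ρ² + z² = 0.10872² + 0.952² = 0.91812
κ = 2ρ / |p|² = 2×0.10872 / 0.91812 = 0.23684
θ = 2·atan2(ρ, z) = 2·atan2(0.10872, 0.952) = 0.22743 rad
ℓ = θ/κ = 0.22743/0.23684 = 0.96026

0.2368 325.87 0.9603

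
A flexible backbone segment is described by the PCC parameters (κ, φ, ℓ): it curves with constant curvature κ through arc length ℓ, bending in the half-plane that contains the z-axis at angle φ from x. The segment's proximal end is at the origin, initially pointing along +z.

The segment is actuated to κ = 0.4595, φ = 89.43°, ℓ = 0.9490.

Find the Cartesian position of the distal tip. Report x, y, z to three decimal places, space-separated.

0.002 0.204 0.919

θ = κ·ℓ = 0.4595 × 0.9490 = 0.43607 rad
ρ = (1 − cos θ)/κ = (1 − 0.90642)/0.4595 = 0.20366
z = sin θ / κ = 0.42238/0.4595 = 0.91921
x = ρ cos φ = 0.20366 × cos(89.43°) = 0.00203
y = ρ sin φ = 0.20366 × sin(89.43°) = 0.20364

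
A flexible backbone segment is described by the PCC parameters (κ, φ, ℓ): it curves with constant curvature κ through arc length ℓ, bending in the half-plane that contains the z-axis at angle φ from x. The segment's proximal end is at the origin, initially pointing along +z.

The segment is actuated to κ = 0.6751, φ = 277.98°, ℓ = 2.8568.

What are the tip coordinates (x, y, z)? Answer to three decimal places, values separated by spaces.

0.278 -1.981 1.387

θ = κ·ℓ = 0.6751 × 2.8568 = 1.92863 rad
ρ = (1 − cos θ)/κ = (1 − -0.35024)/0.6751 = 2.00006
z = sin θ / κ = 0.93666/0.6751 = 1.38744
x = ρ cos φ = 2.00006 × cos(277.98°) = 0.27766
y = ρ sin φ = 2.00006 × sin(277.98°) = -1.98069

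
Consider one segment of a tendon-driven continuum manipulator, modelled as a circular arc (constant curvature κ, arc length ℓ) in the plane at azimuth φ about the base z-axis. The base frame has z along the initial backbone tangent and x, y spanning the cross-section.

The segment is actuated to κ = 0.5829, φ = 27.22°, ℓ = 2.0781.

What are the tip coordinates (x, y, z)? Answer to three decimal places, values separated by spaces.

θ = κ·ℓ = 0.5829 × 2.0781 = 1.21132 rad
ρ = (1 − cos θ)/κ = (1 − 0.35178)/0.5829 = 1.11206
z = sin θ / κ = 0.93608/0.5829 = 1.60591
x = ρ cos φ = 1.11206 × cos(27.22°) = 0.98891
y = ρ sin φ = 1.11206 × sin(27.22°) = 0.50867

0.989 0.509 1.606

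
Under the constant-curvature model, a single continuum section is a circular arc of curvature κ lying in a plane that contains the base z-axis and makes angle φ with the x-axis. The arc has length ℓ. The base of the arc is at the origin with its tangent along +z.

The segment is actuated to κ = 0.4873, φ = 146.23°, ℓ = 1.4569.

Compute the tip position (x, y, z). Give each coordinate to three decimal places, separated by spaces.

-0.412 0.276 1.338

θ = κ·ℓ = 0.4873 × 1.4569 = 0.70995 rad
ρ = (1 − cos θ)/κ = (1 − 0.75840)/0.4873 = 0.49580
z = sin θ / κ = 0.65179/0.4873 = 1.33756
x = ρ cos φ = 0.49580 × cos(146.23°) = -0.41215
y = ρ sin φ = 0.49580 × sin(146.23°) = 0.27560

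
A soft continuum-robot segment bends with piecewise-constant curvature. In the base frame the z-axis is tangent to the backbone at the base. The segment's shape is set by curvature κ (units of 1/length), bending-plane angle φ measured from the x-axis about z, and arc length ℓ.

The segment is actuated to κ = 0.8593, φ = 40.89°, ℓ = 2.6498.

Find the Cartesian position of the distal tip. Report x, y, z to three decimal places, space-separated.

θ = κ·ℓ = 0.8593 × 2.6498 = 2.27697 rad
ρ = (1 − cos θ)/κ = (1 − -0.64893)/0.8593 = 1.91892
z = sin θ / κ = 0.76085/0.8593 = 0.88543
x = ρ cos φ = 1.91892 × cos(40.89°) = 1.45064
y = ρ sin φ = 1.91892 × sin(40.89°) = 1.25614

1.451 1.256 0.885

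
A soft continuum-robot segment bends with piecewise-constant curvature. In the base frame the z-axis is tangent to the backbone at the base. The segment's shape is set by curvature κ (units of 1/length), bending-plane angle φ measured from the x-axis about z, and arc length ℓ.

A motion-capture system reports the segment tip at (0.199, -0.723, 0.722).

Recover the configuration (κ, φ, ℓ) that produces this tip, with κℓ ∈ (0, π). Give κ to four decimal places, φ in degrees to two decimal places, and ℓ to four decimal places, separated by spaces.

1.3840 285.39 1.1623

ρ = √(x²+y²) = √(0.199² + -0.723²) = 0.74989
φ = atan2(y, x) mod 360° = atan2(-0.723, 0.199) = 285.3891°
|p|² = ρ² + z² = 0.74989² + 0.722² = 1.08361
κ = 2ρ / |p|² = 2×0.74989 / 1.08361 = 1.38405
θ = 2·atan2(ρ, z) = 2·atan2(0.74989, 0.722) = 1.60868 rad
ℓ = θ/κ = 1.60868/1.38405 = 1.16230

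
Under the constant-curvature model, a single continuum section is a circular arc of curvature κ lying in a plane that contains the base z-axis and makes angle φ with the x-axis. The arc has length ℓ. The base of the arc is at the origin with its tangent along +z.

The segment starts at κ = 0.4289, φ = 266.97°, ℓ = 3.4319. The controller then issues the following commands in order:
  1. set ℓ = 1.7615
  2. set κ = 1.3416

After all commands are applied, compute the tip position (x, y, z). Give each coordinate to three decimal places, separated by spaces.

-0.067 -1.274 0.523

initial: κ=0.4289, φ=266.97°, ℓ=3.4319
cmd 1: set ℓ=1.7615 → (κ,φ,ℓ)=(0.4289,266.97°,1.7615) → tip=(-0.0335,-0.6335,1.5986)
cmd 2: set κ=1.3416 → (κ,φ,ℓ)=(1.3416,266.97°,1.7615) → tip=(-0.0675,-1.2744,0.5233)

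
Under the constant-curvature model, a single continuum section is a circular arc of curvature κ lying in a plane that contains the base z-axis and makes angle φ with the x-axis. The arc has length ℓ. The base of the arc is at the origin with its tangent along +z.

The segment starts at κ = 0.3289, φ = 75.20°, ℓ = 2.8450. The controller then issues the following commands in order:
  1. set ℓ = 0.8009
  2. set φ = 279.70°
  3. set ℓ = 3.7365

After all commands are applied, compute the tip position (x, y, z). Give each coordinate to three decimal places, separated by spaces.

0.341 -1.992 2.864

initial: κ=0.3289, φ=75.20°, ℓ=2.8450
cmd 1: set ℓ=0.8009 → (κ,φ,ℓ)=(0.3289,75.20°,0.8009) → tip=(0.0268,0.1014,0.7917)
cmd 2: set φ=279.70° → (κ,φ,ℓ)=(0.3289,279.70°,0.8009) → tip=(0.0177,-0.1034,0.7917)
cmd 3: set ℓ=3.7365 → (κ,φ,ℓ)=(0.3289,279.70°,3.7365) → tip=(0.3405,-1.9923,2.8645)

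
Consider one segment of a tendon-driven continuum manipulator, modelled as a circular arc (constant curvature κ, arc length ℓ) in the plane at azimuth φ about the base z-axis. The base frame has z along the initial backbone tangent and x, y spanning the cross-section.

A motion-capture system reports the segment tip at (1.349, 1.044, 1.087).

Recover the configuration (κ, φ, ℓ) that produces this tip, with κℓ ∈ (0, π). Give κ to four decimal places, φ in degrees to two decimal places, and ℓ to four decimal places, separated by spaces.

0.8339 37.74 2.4067

ρ = √(x²+y²) = √(1.349² + 1.044²) = 1.70580
φ = atan2(y, x) mod 360° = atan2(1.044, 1.349) = 37.7365°
|p|² = ρ² + z² = 1.70580² + 1.087² = 4.09131
κ = 2ρ / |p|² = 2×1.70580 / 4.09131 = 0.83386
θ = 2·atan2(ρ, z) = 2·atan2(1.70580, 1.087) = 2.00689 rad
ℓ = θ/κ = 2.00689/0.83386 = 2.40673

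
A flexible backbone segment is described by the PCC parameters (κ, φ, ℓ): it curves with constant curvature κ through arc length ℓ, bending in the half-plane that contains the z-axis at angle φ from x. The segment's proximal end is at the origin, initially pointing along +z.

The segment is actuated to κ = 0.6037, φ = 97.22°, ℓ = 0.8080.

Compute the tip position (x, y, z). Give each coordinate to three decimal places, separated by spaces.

-0.024 0.192 0.776

θ = κ·ℓ = 0.6037 × 0.8080 = 0.48779 rad
ρ = (1 − cos θ)/κ = (1 − 0.88337)/0.6037 = 0.19319
z = sin θ / κ = 0.46867/0.6037 = 0.77634
x = ρ cos φ = 0.19319 × cos(97.22°) = -0.02428
y = ρ sin φ = 0.19319 × sin(97.22°) = 0.19166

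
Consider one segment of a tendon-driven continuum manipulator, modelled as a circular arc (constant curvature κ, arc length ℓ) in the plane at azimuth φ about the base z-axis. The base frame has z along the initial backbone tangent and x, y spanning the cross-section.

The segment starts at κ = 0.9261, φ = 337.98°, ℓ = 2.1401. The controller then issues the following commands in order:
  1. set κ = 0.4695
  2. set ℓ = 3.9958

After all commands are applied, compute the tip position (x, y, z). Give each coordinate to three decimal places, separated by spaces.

2.568 -1.039 2.031

initial: κ=0.9261, φ=337.98°, ℓ=2.1401
cmd 1: set κ=0.4695 → (κ,φ,ℓ)=(0.4695,337.98°,2.1401) → tip=(0.9156,-0.3703,1.7977)
cmd 2: set ℓ=3.9958 → (κ,φ,ℓ)=(0.4695,337.98°,3.9958) → tip=(2.5679,-1.0386,2.0315)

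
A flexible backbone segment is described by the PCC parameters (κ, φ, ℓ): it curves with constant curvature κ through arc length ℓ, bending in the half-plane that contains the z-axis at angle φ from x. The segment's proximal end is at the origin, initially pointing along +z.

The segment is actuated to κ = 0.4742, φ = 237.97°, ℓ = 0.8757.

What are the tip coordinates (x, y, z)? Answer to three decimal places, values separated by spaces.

-0.095 -0.152 0.851

θ = κ·ℓ = 0.4742 × 0.8757 = 0.41526 rad
ρ = (1 − cos θ)/κ = (1 − 0.91501)/0.4742 = 0.17922
z = sin θ / κ = 0.40343/0.4742 = 0.85075
x = ρ cos φ = 0.17922 × cos(237.97°) = -0.09505
y = ρ sin φ = 0.17922 × sin(237.97°) = -0.15194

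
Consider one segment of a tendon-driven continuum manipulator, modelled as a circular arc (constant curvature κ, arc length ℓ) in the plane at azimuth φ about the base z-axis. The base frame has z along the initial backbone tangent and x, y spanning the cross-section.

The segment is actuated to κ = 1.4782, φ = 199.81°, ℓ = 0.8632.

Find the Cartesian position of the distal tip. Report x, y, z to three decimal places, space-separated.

θ = κ·ℓ = 1.4782 × 0.8632 = 1.27598 rad
ρ = (1 − cos θ)/κ = (1 − 0.29056)/1.4782 = 0.47993
z = sin θ / κ = 0.95686/1.4782 = 0.64731
x = ρ cos φ = 0.47993 × cos(199.81°) = -0.45153
y = ρ sin φ = 0.47993 × sin(199.81°) = -0.16265

-0.452 -0.163 0.647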